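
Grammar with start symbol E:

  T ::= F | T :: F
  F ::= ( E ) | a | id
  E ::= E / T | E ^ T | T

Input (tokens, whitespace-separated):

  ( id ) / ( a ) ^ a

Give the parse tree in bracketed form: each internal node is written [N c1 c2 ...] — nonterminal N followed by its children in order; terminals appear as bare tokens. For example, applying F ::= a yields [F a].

[E [E [E [T [F ( [E [T [F id]]] )]]] / [T [F ( [E [T [F a]]] )]]] ^ [T [F a]]]

E
E ^ T
E / T ^ T
T / T ^ T
F / T ^ T
( E ) / T ^ T
( T ) / T ^ T
( F ) / T ^ T
( id ) / T ^ T
( id ) / F ^ T
( id ) / ( E ) ^ T
( id ) / ( T ) ^ T
( id ) / ( F ) ^ T
( id ) / ( a ) ^ T
( id ) / ( a ) ^ F
( id ) / ( a ) ^ a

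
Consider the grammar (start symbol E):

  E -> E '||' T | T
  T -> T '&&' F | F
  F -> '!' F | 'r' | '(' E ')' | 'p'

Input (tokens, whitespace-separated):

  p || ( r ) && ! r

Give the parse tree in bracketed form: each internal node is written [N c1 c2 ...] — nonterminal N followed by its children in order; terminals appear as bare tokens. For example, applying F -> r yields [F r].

E
E || T
T || T
F || T
p || T
p || T && F
p || F && F
p || ( E ) && F
p || ( T ) && F
p || ( F ) && F
p || ( r ) && F
p || ( r ) && ! F
p || ( r ) && ! r

[E [E [T [F p]]] || [T [T [F ( [E [T [F r]]] )]] && [F ! [F r]]]]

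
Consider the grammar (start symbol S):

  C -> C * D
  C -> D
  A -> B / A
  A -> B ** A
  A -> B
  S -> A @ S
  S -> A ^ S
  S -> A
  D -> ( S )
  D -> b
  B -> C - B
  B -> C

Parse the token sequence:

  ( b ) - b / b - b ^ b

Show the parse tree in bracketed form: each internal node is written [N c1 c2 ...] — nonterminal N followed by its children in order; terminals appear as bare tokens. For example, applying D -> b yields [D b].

[S [A [B [C [D ( [S [A [B [C [D b]]]]] )]] - [B [C [D b]]]] / [A [B [C [D b]] - [B [C [D b]]]]]] ^ [S [A [B [C [D b]]]]]]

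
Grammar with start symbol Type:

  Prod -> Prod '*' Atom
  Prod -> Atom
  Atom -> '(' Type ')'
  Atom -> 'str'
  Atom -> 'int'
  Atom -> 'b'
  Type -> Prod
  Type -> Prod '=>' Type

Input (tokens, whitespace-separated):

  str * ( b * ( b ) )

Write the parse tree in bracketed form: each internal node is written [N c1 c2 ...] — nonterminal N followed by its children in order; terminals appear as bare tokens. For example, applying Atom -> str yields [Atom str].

Type
Prod
Prod * Atom
Atom * Atom
str * Atom
str * ( Type )
str * ( Prod )
str * ( Prod * Atom )
str * ( Atom * Atom )
str * ( b * Atom )
str * ( b * ( Type ) )
str * ( b * ( Prod ) )
str * ( b * ( Atom ) )
str * ( b * ( b ) )

[Type [Prod [Prod [Atom str]] * [Atom ( [Type [Prod [Prod [Atom b]] * [Atom ( [Type [Prod [Atom b]]] )]]] )]]]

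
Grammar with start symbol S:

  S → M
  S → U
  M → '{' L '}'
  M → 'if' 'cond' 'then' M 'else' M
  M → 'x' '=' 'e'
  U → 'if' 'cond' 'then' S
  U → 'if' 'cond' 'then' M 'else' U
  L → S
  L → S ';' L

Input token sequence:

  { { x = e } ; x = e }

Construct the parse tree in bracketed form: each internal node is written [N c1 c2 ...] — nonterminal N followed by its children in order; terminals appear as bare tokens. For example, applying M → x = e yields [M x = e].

[S [M { [L [S [M { [L [S [M x = e]]] }]] ; [L [S [M x = e]]]] }]]

S
M
{ L }
{ S ; L }
{ M ; L }
{ { L } ; L }
{ { S } ; L }
{ { M } ; L }
{ { x = e } ; L }
{ { x = e } ; S }
{ { x = e } ; M }
{ { x = e } ; x = e }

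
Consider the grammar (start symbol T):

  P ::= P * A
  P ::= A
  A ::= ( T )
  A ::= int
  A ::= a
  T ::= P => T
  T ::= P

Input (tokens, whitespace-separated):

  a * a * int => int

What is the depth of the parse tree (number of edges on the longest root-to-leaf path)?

5

[T [P [P [P [A a]] * [A a]] * [A int]] => [T [P [A int]]]]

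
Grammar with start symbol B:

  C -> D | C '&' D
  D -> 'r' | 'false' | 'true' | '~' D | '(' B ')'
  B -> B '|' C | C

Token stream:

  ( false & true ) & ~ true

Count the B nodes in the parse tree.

[B [C [C [D ( [B [C [C [D false]] & [D true]]] )]] & [D ~ [D true]]]]

2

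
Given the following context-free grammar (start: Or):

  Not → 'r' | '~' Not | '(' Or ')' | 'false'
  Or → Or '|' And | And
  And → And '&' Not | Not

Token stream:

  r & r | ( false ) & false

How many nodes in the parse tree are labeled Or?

[Or [Or [And [And [Not r]] & [Not r]]] | [And [And [Not ( [Or [And [Not false]]] )]] & [Not false]]]

3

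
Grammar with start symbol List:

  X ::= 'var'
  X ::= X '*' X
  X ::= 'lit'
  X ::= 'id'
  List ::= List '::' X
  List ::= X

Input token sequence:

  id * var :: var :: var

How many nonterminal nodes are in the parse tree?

[List [List [List [X [X id] * [X var]]] :: [X var]] :: [X var]]

8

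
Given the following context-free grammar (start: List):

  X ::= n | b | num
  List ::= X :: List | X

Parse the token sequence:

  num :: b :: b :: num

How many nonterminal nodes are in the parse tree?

[List [X num] :: [List [X b] :: [List [X b] :: [List [X num]]]]]

8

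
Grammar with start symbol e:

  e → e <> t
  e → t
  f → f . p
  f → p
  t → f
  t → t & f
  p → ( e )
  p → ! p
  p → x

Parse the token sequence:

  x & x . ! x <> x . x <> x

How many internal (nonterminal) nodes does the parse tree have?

[e [e [e [t [t [f [p x]]] & [f [f [p x]] . [p ! [p x]]]]] <> [t [f [f [p x]] . [p x]]]] <> [t [f [p x]]]]

20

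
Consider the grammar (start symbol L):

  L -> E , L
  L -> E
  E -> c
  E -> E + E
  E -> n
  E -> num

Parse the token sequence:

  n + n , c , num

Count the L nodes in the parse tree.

[L [E [E n] + [E n]] , [L [E c] , [L [E num]]]]

3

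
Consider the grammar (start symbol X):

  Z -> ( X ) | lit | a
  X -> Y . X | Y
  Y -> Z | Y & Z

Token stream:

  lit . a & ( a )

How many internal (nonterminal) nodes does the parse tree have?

[X [Y [Z lit]] . [X [Y [Y [Z a]] & [Z ( [X [Y [Z a]]] )]]]]

11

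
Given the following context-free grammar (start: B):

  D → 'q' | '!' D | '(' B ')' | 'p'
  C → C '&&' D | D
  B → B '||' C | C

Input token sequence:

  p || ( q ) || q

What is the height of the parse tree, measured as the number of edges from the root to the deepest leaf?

7

[B [B [B [C [D p]]] || [C [D ( [B [C [D q]]] )]]] || [C [D q]]]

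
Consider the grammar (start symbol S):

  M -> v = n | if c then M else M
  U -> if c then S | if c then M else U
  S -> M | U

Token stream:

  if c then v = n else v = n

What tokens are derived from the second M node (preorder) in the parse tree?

[S [M if c then [M v = n] else [M v = n]]]

v = n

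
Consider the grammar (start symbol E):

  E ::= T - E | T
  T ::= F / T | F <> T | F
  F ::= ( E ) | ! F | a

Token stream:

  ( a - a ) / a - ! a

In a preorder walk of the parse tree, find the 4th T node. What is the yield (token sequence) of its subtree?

[E [T [F ( [E [T [F a]] - [E [T [F a]]]] )] / [T [F a]]] - [E [T [F ! [F a]]]]]

a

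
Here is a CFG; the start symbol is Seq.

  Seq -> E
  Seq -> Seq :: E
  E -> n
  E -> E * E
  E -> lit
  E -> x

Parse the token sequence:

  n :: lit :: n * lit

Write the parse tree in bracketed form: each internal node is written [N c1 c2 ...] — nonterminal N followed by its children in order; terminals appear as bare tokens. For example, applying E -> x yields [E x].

Seq
Seq :: E
Seq :: E :: E
E :: E :: E
n :: E :: E
n :: lit :: E
n :: lit :: E * E
n :: lit :: n * E
n :: lit :: n * lit

[Seq [Seq [Seq [E n]] :: [E lit]] :: [E [E n] * [E lit]]]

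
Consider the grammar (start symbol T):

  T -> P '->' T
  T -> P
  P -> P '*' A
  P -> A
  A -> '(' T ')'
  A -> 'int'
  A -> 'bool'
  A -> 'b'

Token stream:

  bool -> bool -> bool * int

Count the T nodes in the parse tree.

3

[T [P [A bool]] -> [T [P [A bool]] -> [T [P [P [A bool]] * [A int]]]]]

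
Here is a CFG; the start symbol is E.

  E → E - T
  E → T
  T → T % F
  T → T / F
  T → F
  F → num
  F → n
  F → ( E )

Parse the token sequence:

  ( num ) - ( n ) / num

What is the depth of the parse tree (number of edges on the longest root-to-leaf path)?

7

[E [E [T [F ( [E [T [F num]]] )]]] - [T [T [F ( [E [T [F n]]] )]] / [F num]]]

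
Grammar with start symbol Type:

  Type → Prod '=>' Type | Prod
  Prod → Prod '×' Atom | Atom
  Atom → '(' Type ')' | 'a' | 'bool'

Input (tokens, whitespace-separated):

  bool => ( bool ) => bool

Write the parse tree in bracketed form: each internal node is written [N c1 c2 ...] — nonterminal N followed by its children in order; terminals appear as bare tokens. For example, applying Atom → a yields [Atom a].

[Type [Prod [Atom bool]] => [Type [Prod [Atom ( [Type [Prod [Atom bool]]] )]] => [Type [Prod [Atom bool]]]]]

Type
Prod => Type
Atom => Type
bool => Type
bool => Prod => Type
bool => Atom => Type
bool => ( Type ) => Type
bool => ( Prod ) => Type
bool => ( Atom ) => Type
bool => ( bool ) => Type
bool => ( bool ) => Prod
bool => ( bool ) => Atom
bool => ( bool ) => bool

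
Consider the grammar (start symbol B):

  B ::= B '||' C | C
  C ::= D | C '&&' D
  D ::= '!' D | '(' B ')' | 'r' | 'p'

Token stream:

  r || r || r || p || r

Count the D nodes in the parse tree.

5

[B [B [B [B [B [C [D r]]] || [C [D r]]] || [C [D r]]] || [C [D p]]] || [C [D r]]]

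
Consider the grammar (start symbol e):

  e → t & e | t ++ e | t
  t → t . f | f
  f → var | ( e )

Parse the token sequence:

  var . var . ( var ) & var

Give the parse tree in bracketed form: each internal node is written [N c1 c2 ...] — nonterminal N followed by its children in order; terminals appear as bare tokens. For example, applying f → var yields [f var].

[e [t [t [t [f var]] . [f var]] . [f ( [e [t [f var]]] )]] & [e [t [f var]]]]

e
t & e
t . f & e
t . f . f & e
f . f . f & e
var . f . f & e
var . var . f & e
var . var . ( e ) & e
var . var . ( t ) & e
var . var . ( f ) & e
var . var . ( var ) & e
var . var . ( var ) & t
var . var . ( var ) & f
var . var . ( var ) & var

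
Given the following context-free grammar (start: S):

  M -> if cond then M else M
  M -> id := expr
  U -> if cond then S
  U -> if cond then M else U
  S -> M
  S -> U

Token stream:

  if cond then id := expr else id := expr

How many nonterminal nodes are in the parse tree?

[S [M if cond then [M id := expr] else [M id := expr]]]

4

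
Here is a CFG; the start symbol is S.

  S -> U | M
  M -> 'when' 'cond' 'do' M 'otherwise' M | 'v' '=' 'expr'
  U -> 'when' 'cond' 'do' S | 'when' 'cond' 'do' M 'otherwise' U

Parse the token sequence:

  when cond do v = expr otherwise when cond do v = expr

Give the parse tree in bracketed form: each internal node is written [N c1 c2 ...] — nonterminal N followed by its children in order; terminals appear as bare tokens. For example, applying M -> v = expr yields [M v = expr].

S
U
when cond do M otherwise U
when cond do v = expr otherwise U
when cond do v = expr otherwise when cond do S
when cond do v = expr otherwise when cond do M
when cond do v = expr otherwise when cond do v = expr

[S [U when cond do [M v = expr] otherwise [U when cond do [S [M v = expr]]]]]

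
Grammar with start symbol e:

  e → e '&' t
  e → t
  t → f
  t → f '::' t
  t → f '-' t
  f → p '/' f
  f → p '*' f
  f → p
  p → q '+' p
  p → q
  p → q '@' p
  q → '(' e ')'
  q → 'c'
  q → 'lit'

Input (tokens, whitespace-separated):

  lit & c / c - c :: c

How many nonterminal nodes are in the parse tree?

21

[e [e [t [f [p [q lit]]]]] & [t [f [p [q c]] / [f [p [q c]]]] - [t [f [p [q c]]] :: [t [f [p [q c]]]]]]]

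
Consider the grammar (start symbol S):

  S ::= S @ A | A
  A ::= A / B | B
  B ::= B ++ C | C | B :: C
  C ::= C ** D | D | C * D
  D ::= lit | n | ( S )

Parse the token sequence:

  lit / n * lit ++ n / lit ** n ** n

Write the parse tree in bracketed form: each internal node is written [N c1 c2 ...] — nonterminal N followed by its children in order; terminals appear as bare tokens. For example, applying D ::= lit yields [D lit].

S
A
A / B
A / B / B
B / B / B
C / B / B
D / B / B
lit / B / B
lit / B ++ C / B
lit / C ++ C / B
lit / C * D ++ C / B
lit / D * D ++ C / B
lit / n * D ++ C / B
lit / n * lit ++ C / B
lit / n * lit ++ D / B
lit / n * lit ++ n / B
lit / n * lit ++ n / C
lit / n * lit ++ n / C ** D
lit / n * lit ++ n / C ** D ** D
lit / n * lit ++ n / D ** D ** D
lit / n * lit ++ n / lit ** D ** D
lit / n * lit ++ n / lit ** n ** D
lit / n * lit ++ n / lit ** n ** n

[S [A [A [A [B [C [D lit]]]] / [B [B [C [C [D n]] * [D lit]]] ++ [C [D n]]]] / [B [C [C [C [D lit]] ** [D n]] ** [D n]]]]]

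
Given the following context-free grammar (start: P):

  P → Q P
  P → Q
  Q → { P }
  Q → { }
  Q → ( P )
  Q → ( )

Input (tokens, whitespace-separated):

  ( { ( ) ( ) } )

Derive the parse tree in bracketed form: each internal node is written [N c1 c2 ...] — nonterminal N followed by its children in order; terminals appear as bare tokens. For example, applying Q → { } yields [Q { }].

[P [Q ( [P [Q { [P [Q ( )] [P [Q ( )]]] }]] )]]

P
Q
( P )
( Q )
( { P } )
( { Q P } )
( { ( ) P } )
( { ( ) Q } )
( { ( ) ( ) } )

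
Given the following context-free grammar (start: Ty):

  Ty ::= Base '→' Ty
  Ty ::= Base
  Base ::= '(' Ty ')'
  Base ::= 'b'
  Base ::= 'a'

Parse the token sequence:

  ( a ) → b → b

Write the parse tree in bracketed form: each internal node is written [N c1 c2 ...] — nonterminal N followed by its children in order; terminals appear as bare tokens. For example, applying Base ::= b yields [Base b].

Ty
Base → Ty
( Ty ) → Ty
( Base ) → Ty
( a ) → Ty
( a ) → Base → Ty
( a ) → b → Ty
( a ) → b → Base
( a ) → b → b

[Ty [Base ( [Ty [Base a]] )] → [Ty [Base b] → [Ty [Base b]]]]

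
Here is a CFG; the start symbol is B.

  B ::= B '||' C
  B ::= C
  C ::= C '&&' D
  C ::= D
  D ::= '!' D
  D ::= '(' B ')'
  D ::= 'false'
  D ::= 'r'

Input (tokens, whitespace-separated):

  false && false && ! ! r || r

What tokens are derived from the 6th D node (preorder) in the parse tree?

[B [B [C [C [C [D false]] && [D false]] && [D ! [D ! [D r]]]]] || [C [D r]]]

r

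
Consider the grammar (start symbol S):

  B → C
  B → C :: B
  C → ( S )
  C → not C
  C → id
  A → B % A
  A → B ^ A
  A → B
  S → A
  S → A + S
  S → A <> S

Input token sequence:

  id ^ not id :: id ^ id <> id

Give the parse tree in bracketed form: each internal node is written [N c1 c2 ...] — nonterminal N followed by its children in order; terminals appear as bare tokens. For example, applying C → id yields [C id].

[S [A [B [C id]] ^ [A [B [C not [C id]] :: [B [C id]]] ^ [A [B [C id]]]]] <> [S [A [B [C id]]]]]

S
A <> S
B ^ A <> S
C ^ A <> S
id ^ A <> S
id ^ B ^ A <> S
id ^ C :: B ^ A <> S
id ^ not C :: B ^ A <> S
id ^ not id :: B ^ A <> S
id ^ not id :: C ^ A <> S
id ^ not id :: id ^ A <> S
id ^ not id :: id ^ B <> S
id ^ not id :: id ^ C <> S
id ^ not id :: id ^ id <> S
id ^ not id :: id ^ id <> A
id ^ not id :: id ^ id <> B
id ^ not id :: id ^ id <> C
id ^ not id :: id ^ id <> id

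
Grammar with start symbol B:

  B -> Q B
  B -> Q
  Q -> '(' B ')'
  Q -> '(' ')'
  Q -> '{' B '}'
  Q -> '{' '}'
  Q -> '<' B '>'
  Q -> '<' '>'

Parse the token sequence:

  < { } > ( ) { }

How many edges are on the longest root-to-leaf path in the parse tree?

4

[B [Q < [B [Q { }]] >] [B [Q ( )] [B [Q { }]]]]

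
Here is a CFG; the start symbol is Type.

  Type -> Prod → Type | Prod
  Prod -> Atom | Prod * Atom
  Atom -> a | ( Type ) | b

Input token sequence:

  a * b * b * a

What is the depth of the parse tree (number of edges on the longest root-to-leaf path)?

6

[Type [Prod [Prod [Prod [Prod [Atom a]] * [Atom b]] * [Atom b]] * [Atom a]]]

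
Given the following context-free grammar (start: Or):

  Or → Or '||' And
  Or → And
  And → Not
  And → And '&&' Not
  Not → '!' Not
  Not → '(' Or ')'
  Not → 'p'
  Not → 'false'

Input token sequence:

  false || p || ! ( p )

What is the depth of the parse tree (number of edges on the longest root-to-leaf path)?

7

[Or [Or [Or [And [Not false]]] || [And [Not p]]] || [And [Not ! [Not ( [Or [And [Not p]]] )]]]]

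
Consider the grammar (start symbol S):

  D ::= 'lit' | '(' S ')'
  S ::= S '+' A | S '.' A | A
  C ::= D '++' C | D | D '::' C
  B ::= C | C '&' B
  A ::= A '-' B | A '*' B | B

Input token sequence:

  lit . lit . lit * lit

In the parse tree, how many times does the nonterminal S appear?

3

[S [S [S [A [B [C [D lit]]]]] . [A [B [C [D lit]]]]] . [A [A [B [C [D lit]]]] * [B [C [D lit]]]]]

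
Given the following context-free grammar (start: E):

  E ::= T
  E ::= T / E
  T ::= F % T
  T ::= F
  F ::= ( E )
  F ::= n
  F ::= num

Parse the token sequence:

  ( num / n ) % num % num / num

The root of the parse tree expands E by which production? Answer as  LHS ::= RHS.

E ::= T / E

[E [T [F ( [E [T [F num]] / [E [T [F n]]]] )] % [T [F num] % [T [F num]]]] / [E [T [F num]]]]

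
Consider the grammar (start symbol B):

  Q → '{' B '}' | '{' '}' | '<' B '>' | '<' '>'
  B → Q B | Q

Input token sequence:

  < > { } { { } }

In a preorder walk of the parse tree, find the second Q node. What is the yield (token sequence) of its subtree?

{ }

[B [Q < >] [B [Q { }] [B [Q { [B [Q { }]] }]]]]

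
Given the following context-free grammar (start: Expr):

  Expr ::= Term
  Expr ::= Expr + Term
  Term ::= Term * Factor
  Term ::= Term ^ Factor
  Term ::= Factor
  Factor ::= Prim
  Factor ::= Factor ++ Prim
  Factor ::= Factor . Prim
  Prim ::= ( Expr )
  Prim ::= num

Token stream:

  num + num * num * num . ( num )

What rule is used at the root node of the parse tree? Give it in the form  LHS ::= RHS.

Expr ::= Expr + Term

[Expr [Expr [Term [Factor [Prim num]]]] + [Term [Term [Term [Factor [Prim num]]] * [Factor [Prim num]]] * [Factor [Factor [Prim num]] . [Prim ( [Expr [Term [Factor [Prim num]]]] )]]]]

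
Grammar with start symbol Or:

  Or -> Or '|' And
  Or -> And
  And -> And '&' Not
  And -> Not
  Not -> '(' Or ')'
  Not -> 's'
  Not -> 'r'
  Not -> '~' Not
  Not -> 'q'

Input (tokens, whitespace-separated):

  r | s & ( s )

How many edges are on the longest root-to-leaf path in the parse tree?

6

[Or [Or [And [Not r]]] | [And [And [Not s]] & [Not ( [Or [And [Not s]]] )]]]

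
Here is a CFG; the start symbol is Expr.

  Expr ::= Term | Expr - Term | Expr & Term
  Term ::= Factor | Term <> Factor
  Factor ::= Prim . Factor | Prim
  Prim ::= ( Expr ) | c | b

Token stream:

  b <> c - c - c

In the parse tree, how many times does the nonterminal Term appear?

[Expr [Expr [Expr [Term [Term [Factor [Prim b]]] <> [Factor [Prim c]]]] - [Term [Factor [Prim c]]]] - [Term [Factor [Prim c]]]]

4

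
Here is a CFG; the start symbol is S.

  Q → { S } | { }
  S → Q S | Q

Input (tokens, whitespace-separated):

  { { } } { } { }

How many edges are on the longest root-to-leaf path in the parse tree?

4

[S [Q { [S [Q { }]] }] [S [Q { }] [S [Q { }]]]]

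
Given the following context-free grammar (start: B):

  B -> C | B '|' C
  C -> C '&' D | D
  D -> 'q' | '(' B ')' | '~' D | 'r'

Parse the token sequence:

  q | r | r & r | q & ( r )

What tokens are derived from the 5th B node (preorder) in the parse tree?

r

[B [B [B [B [C [D q]]] | [C [D r]]] | [C [C [D r]] & [D r]]] | [C [C [D q]] & [D ( [B [C [D r]]] )]]]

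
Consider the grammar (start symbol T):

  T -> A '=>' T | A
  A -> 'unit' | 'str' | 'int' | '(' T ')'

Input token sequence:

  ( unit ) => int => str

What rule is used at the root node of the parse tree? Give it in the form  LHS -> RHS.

[T [A ( [T [A unit]] )] => [T [A int] => [T [A str]]]]

T -> A '=>' T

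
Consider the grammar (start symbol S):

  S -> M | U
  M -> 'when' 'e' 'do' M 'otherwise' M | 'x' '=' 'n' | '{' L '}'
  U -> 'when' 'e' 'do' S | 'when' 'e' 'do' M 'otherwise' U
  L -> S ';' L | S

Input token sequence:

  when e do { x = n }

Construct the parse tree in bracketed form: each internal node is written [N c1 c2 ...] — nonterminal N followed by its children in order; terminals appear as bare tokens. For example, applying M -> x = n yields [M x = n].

[S [U when e do [S [M { [L [S [M x = n]]] }]]]]

S
U
when e do S
when e do M
when e do { L }
when e do { S }
when e do { M }
when e do { x = n }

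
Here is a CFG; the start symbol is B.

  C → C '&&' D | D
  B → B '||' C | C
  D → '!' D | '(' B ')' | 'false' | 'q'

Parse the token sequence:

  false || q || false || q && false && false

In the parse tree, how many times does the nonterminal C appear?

[B [B [B [B [C [D false]]] || [C [D q]]] || [C [D false]]] || [C [C [C [D q]] && [D false]] && [D false]]]

6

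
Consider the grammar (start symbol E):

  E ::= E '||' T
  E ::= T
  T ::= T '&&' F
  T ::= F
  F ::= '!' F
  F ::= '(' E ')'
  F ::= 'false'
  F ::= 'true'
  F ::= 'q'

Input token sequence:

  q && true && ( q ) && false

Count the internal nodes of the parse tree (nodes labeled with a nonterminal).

12

[E [T [T [T [T [F q]] && [F true]] && [F ( [E [T [F q]]] )]] && [F false]]]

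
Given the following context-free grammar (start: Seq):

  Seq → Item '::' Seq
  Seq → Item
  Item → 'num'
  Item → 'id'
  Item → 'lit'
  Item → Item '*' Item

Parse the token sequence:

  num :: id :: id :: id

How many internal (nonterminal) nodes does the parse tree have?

8

[Seq [Item num] :: [Seq [Item id] :: [Seq [Item id] :: [Seq [Item id]]]]]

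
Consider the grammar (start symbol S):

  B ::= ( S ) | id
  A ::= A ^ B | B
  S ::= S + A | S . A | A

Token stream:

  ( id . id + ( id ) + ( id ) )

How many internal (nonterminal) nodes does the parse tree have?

[S [A [B ( [S [S [S [S [A [B id]]] . [A [B id]]] + [A [B ( [S [A [B id]]] )]]] + [A [B ( [S [A [B id]]] )]]] )]]]

21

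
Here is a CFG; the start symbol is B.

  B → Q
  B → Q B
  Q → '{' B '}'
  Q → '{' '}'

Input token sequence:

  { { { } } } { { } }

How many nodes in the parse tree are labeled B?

5

[B [Q { [B [Q { [B [Q { }]] }]] }] [B [Q { [B [Q { }]] }]]]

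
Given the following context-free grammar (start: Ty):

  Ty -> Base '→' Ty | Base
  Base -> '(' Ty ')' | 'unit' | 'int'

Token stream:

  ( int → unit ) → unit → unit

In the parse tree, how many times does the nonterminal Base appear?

5

[Ty [Base ( [Ty [Base int] → [Ty [Base unit]]] )] → [Ty [Base unit] → [Ty [Base unit]]]]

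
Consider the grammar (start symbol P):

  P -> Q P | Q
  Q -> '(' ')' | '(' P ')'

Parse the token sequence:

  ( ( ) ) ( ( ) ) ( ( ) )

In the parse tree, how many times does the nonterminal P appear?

[P [Q ( [P [Q ( )]] )] [P [Q ( [P [Q ( )]] )] [P [Q ( [P [Q ( )]] )]]]]

6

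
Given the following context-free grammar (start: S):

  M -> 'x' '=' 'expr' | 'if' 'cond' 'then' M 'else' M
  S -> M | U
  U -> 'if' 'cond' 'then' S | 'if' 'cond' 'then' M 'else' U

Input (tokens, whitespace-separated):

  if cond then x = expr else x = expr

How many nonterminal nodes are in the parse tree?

4

[S [M if cond then [M x = expr] else [M x = expr]]]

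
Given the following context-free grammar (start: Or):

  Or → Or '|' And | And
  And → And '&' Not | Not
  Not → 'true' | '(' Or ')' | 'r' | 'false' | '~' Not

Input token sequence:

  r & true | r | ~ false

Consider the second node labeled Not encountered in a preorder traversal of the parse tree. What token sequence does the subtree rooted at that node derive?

[Or [Or [Or [And [And [Not r]] & [Not true]]] | [And [Not r]]] | [And [Not ~ [Not false]]]]

true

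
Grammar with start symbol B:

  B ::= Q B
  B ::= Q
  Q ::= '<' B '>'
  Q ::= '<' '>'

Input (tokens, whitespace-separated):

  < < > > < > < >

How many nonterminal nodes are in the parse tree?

8

[B [Q < [B [Q < >]] >] [B [Q < >] [B [Q < >]]]]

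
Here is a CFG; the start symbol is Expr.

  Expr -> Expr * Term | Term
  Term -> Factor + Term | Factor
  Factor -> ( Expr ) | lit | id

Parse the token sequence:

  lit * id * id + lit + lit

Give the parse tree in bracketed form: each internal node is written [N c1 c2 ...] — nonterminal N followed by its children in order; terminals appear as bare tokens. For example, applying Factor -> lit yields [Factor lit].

Expr
Expr * Term
Expr * Term * Term
Term * Term * Term
Factor * Term * Term
lit * Term * Term
lit * Factor * Term
lit * id * Term
lit * id * Factor + Term
lit * id * id + Term
lit * id * id + Factor + Term
lit * id * id + lit + Term
lit * id * id + lit + Factor
lit * id * id + lit + lit

[Expr [Expr [Expr [Term [Factor lit]]] * [Term [Factor id]]] * [Term [Factor id] + [Term [Factor lit] + [Term [Factor lit]]]]]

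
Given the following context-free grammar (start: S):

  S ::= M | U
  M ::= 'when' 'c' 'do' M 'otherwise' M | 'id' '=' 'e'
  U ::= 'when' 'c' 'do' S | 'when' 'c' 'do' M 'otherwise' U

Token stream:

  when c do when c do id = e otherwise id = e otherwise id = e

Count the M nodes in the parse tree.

[S [M when c do [M when c do [M id = e] otherwise [M id = e]] otherwise [M id = e]]]

5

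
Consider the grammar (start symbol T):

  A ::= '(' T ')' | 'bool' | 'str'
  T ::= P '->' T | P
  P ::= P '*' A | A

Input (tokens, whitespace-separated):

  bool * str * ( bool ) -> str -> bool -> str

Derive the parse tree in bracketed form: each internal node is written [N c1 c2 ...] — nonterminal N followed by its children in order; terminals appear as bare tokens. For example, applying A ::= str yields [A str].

[T [P [P [P [A bool]] * [A str]] * [A ( [T [P [A bool]]] )]] -> [T [P [A str]] -> [T [P [A bool]] -> [T [P [A str]]]]]]

T
P -> T
P * A -> T
P * A * A -> T
A * A * A -> T
bool * A * A -> T
bool * str * A -> T
bool * str * ( T ) -> T
bool * str * ( P ) -> T
bool * str * ( A ) -> T
bool * str * ( bool ) -> T
bool * str * ( bool ) -> P -> T
bool * str * ( bool ) -> A -> T
bool * str * ( bool ) -> str -> T
bool * str * ( bool ) -> str -> P -> T
bool * str * ( bool ) -> str -> A -> T
bool * str * ( bool ) -> str -> bool -> T
bool * str * ( bool ) -> str -> bool -> P
bool * str * ( bool ) -> str -> bool -> A
bool * str * ( bool ) -> str -> bool -> str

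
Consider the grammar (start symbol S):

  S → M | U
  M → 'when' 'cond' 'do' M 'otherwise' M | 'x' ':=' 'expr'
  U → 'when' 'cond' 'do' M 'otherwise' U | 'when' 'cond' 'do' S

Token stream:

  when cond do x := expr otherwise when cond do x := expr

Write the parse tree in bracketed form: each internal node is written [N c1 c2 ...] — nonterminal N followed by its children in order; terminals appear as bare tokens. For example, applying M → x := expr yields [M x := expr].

S
U
when cond do M otherwise U
when cond do x := expr otherwise U
when cond do x := expr otherwise when cond do S
when cond do x := expr otherwise when cond do M
when cond do x := expr otherwise when cond do x := expr

[S [U when cond do [M x := expr] otherwise [U when cond do [S [M x := expr]]]]]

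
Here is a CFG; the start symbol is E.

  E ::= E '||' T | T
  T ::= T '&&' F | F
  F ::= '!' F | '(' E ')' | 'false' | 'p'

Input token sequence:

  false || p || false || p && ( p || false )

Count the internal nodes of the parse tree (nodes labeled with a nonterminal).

[E [E [E [E [T [F false]]] || [T [F p]]] || [T [F false]]] || [T [T [F p]] && [F ( [E [E [T [F p]]] || [T [F false]]] )]]]

20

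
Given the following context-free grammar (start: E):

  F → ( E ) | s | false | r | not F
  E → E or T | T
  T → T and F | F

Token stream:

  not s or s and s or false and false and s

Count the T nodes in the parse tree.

[E [E [E [T [F not [F s]]]] or [T [T [F s]] and [F s]]] or [T [T [T [F false]] and [F false]] and [F s]]]

6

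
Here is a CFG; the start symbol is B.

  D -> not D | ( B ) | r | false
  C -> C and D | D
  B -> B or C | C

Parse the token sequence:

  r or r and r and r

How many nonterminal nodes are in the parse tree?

10

[B [B [C [D r]]] or [C [C [C [D r]] and [D r]] and [D r]]]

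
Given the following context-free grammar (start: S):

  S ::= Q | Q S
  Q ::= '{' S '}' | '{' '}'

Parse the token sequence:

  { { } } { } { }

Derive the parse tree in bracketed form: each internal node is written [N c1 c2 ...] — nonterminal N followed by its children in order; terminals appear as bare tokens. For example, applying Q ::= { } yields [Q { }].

S
Q S
{ S } S
{ Q } S
{ { } } S
{ { } } Q S
{ { } } { } S
{ { } } { } Q
{ { } } { } { }

[S [Q { [S [Q { }]] }] [S [Q { }] [S [Q { }]]]]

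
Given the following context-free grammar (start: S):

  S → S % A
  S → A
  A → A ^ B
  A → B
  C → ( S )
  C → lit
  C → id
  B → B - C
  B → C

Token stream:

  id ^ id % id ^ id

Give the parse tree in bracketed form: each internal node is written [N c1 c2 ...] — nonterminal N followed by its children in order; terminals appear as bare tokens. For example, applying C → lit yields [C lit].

[S [S [A [A [B [C id]]] ^ [B [C id]]]] % [A [A [B [C id]]] ^ [B [C id]]]]

S
S % A
A % A
A ^ B % A
B ^ B % A
C ^ B % A
id ^ B % A
id ^ C % A
id ^ id % A
id ^ id % A ^ B
id ^ id % B ^ B
id ^ id % C ^ B
id ^ id % id ^ B
id ^ id % id ^ C
id ^ id % id ^ id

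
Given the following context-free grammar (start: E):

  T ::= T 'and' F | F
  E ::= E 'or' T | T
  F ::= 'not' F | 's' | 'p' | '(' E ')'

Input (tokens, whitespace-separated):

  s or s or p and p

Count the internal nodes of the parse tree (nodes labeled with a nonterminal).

11

[E [E [E [T [F s]]] or [T [F s]]] or [T [T [F p]] and [F p]]]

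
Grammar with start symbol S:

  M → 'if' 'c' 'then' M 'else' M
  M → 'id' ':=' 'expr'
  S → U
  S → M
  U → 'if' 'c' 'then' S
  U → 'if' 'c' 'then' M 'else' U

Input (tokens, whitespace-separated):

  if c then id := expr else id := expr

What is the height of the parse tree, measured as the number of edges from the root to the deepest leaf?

3

[S [M if c then [M id := expr] else [M id := expr]]]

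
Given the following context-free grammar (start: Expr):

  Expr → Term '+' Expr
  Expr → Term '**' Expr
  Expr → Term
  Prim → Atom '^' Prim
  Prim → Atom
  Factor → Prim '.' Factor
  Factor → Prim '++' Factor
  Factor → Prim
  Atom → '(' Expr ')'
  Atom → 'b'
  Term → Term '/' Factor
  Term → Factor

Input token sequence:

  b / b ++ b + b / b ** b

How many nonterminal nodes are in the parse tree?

[Expr [Term [Term [Factor [Prim [Atom b]]]] / [Factor [Prim [Atom b]] ++ [Factor [Prim [Atom b]]]]] + [Expr [Term [Term [Factor [Prim [Atom b]]]] / [Factor [Prim [Atom b]]]] ** [Expr [Term [Factor [Prim [Atom b]]]]]]]

26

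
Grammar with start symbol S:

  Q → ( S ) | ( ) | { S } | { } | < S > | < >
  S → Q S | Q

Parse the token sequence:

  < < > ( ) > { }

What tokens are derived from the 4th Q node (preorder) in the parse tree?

{ }

[S [Q < [S [Q < >] [S [Q ( )]]] >] [S [Q { }]]]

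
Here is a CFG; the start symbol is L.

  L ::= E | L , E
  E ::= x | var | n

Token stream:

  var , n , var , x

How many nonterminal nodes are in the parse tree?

[L [L [L [L [E var]] , [E n]] , [E var]] , [E x]]

8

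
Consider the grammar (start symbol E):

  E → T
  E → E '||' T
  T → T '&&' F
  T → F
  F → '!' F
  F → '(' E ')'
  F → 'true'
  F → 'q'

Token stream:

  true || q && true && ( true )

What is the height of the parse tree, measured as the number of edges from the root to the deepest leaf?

[E [E [T [F true]]] || [T [T [T [F q]] && [F true]] && [F ( [E [T [F true]]] )]]]

6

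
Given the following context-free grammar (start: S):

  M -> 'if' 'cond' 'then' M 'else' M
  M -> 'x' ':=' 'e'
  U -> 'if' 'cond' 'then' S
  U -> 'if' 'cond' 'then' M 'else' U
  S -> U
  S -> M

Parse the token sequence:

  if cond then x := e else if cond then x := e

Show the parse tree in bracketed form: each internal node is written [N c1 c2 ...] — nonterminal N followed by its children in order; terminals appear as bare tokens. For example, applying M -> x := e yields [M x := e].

S
U
if cond then M else U
if cond then x := e else U
if cond then x := e else if cond then S
if cond then x := e else if cond then M
if cond then x := e else if cond then x := e

[S [U if cond then [M x := e] else [U if cond then [S [M x := e]]]]]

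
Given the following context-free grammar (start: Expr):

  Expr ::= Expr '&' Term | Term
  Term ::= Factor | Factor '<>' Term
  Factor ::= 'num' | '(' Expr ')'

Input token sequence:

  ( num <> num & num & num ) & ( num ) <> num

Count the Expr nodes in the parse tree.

[Expr [Expr [Term [Factor ( [Expr [Expr [Expr [Term [Factor num] <> [Term [Factor num]]]] & [Term [Factor num]]] & [Term [Factor num]]] )]]] & [Term [Factor ( [Expr [Term [Factor num]]] )] <> [Term [Factor num]]]]

6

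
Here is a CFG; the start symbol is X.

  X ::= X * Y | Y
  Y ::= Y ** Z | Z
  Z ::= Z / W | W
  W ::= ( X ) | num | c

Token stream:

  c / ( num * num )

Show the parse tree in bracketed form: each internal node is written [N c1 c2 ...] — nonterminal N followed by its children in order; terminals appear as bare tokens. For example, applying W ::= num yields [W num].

[X [Y [Z [Z [W c]] / [W ( [X [X [Y [Z [W num]]]] * [Y [Z [W num]]]] )]]]]

X
Y
Z
Z / W
W / W
c / W
c / ( X )
c / ( X * Y )
c / ( Y * Y )
c / ( Z * Y )
c / ( W * Y )
c / ( num * Y )
c / ( num * Z )
c / ( num * W )
c / ( num * num )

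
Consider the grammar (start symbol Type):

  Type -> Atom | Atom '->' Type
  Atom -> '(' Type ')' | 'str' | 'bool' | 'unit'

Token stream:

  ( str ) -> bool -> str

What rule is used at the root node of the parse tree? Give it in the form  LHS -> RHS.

[Type [Atom ( [Type [Atom str]] )] -> [Type [Atom bool] -> [Type [Atom str]]]]

Type -> Atom '->' Type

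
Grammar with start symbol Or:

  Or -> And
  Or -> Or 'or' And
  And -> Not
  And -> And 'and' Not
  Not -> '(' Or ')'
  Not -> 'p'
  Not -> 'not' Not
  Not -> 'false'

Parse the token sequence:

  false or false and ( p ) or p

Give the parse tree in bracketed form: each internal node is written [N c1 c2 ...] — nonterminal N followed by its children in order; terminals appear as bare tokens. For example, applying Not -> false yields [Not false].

[Or [Or [Or [And [Not false]]] or [And [And [Not false]] and [Not ( [Or [And [Not p]]] )]]] or [And [Not p]]]

Or
Or or And
Or or And or And
And or And or And
Not or And or And
false or And or And
false or And and Not or And
false or Not and Not or And
false or false and Not or And
false or false and ( Or ) or And
false or false and ( And ) or And
false or false and ( Not ) or And
false or false and ( p ) or And
false or false and ( p ) or Not
false or false and ( p ) or p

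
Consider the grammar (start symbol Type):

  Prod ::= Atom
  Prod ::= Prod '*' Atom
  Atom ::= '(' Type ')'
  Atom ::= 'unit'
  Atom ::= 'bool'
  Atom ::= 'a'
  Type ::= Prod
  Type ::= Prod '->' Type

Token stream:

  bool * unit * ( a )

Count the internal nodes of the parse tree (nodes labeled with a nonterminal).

10

[Type [Prod [Prod [Prod [Atom bool]] * [Atom unit]] * [Atom ( [Type [Prod [Atom a]]] )]]]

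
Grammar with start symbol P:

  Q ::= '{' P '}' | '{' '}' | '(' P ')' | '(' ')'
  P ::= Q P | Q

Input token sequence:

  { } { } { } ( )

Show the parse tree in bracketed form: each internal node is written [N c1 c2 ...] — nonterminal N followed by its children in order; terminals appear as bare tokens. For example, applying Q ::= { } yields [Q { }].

[P [Q { }] [P [Q { }] [P [Q { }] [P [Q ( )]]]]]

P
Q P
{ } P
{ } Q P
{ } { } P
{ } { } Q P
{ } { } { } P
{ } { } { } Q
{ } { } { } ( )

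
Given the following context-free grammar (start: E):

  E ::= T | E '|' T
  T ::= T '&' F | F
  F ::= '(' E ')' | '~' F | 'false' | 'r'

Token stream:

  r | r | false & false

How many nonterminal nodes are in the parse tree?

[E [E [E [T [F r]]] | [T [F r]]] | [T [T [F false]] & [F false]]]

11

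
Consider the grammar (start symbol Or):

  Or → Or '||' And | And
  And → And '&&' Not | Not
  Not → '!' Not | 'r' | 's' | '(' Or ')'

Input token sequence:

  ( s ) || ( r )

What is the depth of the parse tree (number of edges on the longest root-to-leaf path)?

7

[Or [Or [And [Not ( [Or [And [Not s]]] )]]] || [And [Not ( [Or [And [Not r]]] )]]]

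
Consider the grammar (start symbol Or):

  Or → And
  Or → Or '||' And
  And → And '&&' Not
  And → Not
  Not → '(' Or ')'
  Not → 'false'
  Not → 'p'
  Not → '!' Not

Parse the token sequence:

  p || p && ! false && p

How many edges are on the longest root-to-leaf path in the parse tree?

[Or [Or [And [Not p]]] || [And [And [And [Not p]] && [Not ! [Not false]]] && [Not p]]]

5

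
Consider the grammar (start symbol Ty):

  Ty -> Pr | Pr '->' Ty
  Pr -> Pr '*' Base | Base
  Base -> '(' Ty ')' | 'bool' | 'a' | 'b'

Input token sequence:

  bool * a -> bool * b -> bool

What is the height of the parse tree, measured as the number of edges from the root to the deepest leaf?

[Ty [Pr [Pr [Base bool]] * [Base a]] -> [Ty [Pr [Pr [Base bool]] * [Base b]] -> [Ty [Pr [Base bool]]]]]

5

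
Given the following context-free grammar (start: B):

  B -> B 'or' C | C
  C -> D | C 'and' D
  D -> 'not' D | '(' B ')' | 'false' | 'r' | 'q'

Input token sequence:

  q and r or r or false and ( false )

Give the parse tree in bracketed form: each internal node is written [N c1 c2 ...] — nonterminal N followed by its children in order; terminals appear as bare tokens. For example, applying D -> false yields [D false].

B
B or C
B or C or C
C or C or C
C and D or C or C
D and D or C or C
q and D or C or C
q and r or C or C
q and r or D or C
q and r or r or C
q and r or r or C and D
q and r or r or D and D
q and r or r or false and D
q and r or r or false and ( B )
q and r or r or false and ( C )
q and r or r or false and ( D )
q and r or r or false and ( false )

[B [B [B [C [C [D q]] and [D r]]] or [C [D r]]] or [C [C [D false]] and [D ( [B [C [D false]]] )]]]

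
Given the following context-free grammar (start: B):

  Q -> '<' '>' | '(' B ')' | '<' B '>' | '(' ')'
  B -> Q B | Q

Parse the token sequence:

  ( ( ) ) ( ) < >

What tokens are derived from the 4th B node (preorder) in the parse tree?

< >

[B [Q ( [B [Q ( )]] )] [B [Q ( )] [B [Q < >]]]]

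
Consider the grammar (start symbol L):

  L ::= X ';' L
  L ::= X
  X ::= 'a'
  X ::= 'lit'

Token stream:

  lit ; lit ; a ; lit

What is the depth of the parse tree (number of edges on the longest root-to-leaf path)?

[L [X lit] ; [L [X lit] ; [L [X a] ; [L [X lit]]]]]

5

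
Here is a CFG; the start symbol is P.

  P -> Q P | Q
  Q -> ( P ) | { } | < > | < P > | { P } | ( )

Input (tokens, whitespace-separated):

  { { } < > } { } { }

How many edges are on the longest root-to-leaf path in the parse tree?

[P [Q { [P [Q { }] [P [Q < >]]] }] [P [Q { }] [P [Q { }]]]]

5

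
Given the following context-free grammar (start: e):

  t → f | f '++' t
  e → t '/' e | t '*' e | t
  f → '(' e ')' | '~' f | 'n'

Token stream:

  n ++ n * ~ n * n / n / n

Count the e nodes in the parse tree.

5

[e [t [f n] ++ [t [f n]]] * [e [t [f ~ [f n]]] * [e [t [f n]] / [e [t [f n]] / [e [t [f n]]]]]]]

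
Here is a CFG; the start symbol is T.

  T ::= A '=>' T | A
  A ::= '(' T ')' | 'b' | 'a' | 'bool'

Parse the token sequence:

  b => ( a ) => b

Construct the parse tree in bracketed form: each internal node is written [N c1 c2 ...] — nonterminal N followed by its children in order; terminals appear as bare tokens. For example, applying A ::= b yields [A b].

[T [A b] => [T [A ( [T [A a]] )] => [T [A b]]]]

T
A => T
b => T
b => A => T
b => ( T ) => T
b => ( A ) => T
b => ( a ) => T
b => ( a ) => A
b => ( a ) => b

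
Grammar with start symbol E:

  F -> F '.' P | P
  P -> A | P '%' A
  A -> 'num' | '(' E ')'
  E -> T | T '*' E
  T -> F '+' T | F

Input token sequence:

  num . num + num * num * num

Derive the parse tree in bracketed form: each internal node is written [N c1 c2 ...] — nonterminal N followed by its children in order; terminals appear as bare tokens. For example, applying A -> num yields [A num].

[E [T [F [F [P [A num]]] . [P [A num]]] + [T [F [P [A num]]]]] * [E [T [F [P [A num]]]] * [E [T [F [P [A num]]]]]]]

E
T * E
F + T * E
F . P + T * E
P . P + T * E
A . P + T * E
num . P + T * E
num . A + T * E
num . num + T * E
num . num + F * E
num . num + P * E
num . num + A * E
num . num + num * E
num . num + num * T * E
num . num + num * F * E
num . num + num * P * E
num . num + num * A * E
num . num + num * num * E
num . num + num * num * T
num . num + num * num * F
num . num + num * num * P
num . num + num * num * A
num . num + num * num * num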